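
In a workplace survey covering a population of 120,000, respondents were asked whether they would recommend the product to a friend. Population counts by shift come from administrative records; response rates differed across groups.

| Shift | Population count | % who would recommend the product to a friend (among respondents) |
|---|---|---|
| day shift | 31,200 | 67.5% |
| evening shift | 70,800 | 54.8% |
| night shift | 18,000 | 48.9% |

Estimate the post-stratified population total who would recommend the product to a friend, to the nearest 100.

Estimated count per cell = population count × respondent percentage:
  day shift: 31,200 × 67.5% = 21,060
  evening shift: 70,800 × 54.8% = 38798.4
  night shift: 18,000 × 48.9% = 8802
Estimated total = 68660.4 → 68,700.

68,700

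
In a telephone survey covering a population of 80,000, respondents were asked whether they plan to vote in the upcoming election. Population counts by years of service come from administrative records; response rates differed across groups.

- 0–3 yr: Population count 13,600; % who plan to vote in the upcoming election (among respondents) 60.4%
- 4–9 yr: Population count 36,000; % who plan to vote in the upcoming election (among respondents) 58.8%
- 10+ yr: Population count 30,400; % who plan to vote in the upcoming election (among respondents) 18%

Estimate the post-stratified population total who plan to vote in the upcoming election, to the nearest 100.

Each cell contributes its population count × the respondent rate:
  0–3 yr: 13,600 × 60.4% = 8214.4
  4–9 yr: 36,000 × 58.8% = 21,168
  10+ yr: 30,400 × 18% = 5472
Estimated total = 34854.4 → 34,900.

34,900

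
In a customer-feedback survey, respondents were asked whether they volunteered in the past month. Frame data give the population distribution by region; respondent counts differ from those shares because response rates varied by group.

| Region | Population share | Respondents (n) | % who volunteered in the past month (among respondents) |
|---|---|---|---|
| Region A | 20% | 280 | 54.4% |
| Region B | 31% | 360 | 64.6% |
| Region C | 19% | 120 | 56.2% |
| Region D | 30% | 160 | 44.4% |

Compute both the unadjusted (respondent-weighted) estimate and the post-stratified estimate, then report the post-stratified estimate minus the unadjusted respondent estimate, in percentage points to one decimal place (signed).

Naive respondent-only estimate (weights = respondent counts):
  (280/920)×54.4 + (360/920)×64.6 + (120/920)×56.2 + (160/920)×44.4 = 56.887%
Post-stratifying to population shares instead:
  0.2×54.4 + 0.31×64.6 + 0.19×56.2 + 0.3×44.4 = 54.904%
Difference = 54.904 − 56.887 = -1.983 pp.

-2.0 percentage points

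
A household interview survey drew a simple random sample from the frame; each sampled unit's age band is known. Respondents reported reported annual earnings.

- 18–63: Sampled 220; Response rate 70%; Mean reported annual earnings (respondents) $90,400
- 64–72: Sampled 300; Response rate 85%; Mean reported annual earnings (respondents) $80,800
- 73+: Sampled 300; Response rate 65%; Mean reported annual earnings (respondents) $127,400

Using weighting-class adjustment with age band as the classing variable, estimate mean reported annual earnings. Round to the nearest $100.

Weighting each respondent by the inverse class response rate inflates each class back to its sampled size, so the class weight is n_sampled:
  18–63: 220 × 90,400 = 19,888,000
  64–72: 300 × 80,800 = 24,240,000
  73+: 300 × 127,400 = 38,220,000
Adjusted estimate = 82,348,000 / 820 = 100424 → $100,400.

$100,400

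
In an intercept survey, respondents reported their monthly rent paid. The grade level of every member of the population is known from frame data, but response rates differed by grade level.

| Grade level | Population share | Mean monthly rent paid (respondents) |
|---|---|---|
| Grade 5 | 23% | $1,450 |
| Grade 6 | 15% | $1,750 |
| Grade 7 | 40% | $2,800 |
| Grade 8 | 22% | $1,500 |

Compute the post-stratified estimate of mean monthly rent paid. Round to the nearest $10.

$2,050

Reweight to the known grade level distribution:
  Grade 5: 0.23 × 1450 = 333.5
  Grade 6: 0.15 × 1750 = 262.5
  Grade 7: 0.4 × 2800 = 1120
  Grade 8: 0.22 × 1500 = 330
Post-stratified estimate = 2046 → $2,050.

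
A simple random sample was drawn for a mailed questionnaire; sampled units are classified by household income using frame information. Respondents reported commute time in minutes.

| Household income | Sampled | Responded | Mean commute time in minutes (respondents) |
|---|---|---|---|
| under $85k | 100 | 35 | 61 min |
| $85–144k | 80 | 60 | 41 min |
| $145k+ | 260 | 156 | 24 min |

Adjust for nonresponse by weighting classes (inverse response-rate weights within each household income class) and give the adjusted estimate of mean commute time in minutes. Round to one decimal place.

35.5

Response rates by class: under $85k 35/100 = 35%, $85–144k 60/80 = 75%, $145k+ 156/260 = 60%.
Weighting each respondent by the inverse class response rate inflates each class back to its sampled size, so the class weight is n_sampled:
  under $85k: 100 × 61 = 6100
  $85–144k: 80 × 41 = 3280
  $145k+: 260 × 24 = 6240
Adjusted estimate = 15,620 / 440 = 35.5 → 35.5.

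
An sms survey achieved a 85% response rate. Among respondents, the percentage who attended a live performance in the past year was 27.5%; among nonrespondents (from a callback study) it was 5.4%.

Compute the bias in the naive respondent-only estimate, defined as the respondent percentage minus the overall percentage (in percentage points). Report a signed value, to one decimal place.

Nonresponse fraction = 1 − 0.85 = 0.15.
Bias = (nonresponse fraction) × (respondent percentage − nonrespondent percentage)
     = 0.15 × (27.5 − 5.4) = 0.15 × 22.1 = 3.315.

+3.3 percentage points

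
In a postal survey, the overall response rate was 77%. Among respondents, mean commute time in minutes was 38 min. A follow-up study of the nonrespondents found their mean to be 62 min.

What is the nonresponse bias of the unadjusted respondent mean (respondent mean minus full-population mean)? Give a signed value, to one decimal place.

-5.5

Nonresponse fraction = 1 − 0.77 = 0.23.
Bias = (nonresponse fraction) × (respondent mean − nonrespondent mean)
     = 0.23 × (38 − 62) = 0.23 × -24 = -5.52.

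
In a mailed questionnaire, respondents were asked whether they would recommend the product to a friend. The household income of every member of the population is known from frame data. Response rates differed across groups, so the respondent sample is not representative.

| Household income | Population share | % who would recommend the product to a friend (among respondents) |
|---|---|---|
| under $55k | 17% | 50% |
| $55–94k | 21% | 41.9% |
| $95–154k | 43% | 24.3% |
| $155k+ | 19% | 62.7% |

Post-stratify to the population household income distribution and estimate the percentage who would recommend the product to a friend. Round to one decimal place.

39.7%

Weight each group's respondent value by its population share:
  under $55k: 0.17 × 50 = 8.5
  $55–94k: 0.21 × 41.9 = 8.799
  $95–154k: 0.43 × 24.3 = 10.449
  $155k+: 0.19 × 62.7 = 11.913
Post-stratified estimate = 39.661 → 39.7%.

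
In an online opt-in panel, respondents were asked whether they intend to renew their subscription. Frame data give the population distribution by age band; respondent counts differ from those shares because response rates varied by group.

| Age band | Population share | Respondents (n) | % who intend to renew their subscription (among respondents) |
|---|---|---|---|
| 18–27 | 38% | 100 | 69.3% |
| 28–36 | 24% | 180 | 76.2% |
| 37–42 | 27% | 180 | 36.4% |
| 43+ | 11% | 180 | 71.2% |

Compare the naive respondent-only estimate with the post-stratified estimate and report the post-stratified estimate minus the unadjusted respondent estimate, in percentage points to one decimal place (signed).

Naive respondent-only estimate (weights = respondent counts):
  (100/640)×69.3 + (180/640)×76.2 + (180/640)×36.4 + (180/640)×71.2 = 62.5219%
Post-stratifying to population shares instead:
  0.38×69.3 + 0.24×76.2 + 0.27×36.4 + 0.11×71.2 = 62.282%
Difference = 62.282 − 62.5219 = -0.2399 pp.

-0.2 percentage points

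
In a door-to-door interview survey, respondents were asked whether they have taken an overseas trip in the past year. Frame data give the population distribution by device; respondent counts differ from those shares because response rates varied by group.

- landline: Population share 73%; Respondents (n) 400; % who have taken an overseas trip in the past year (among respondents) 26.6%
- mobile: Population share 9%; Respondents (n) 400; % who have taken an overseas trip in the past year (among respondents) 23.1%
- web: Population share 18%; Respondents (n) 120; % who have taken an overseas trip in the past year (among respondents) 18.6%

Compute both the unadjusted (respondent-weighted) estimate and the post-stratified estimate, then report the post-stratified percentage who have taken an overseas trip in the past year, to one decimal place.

Unadjusted (pooled respondent) estimate weights by respondent counts:
  (400/920)×26.6 + (400/920)×23.1 + (120/920)×18.6 = 24.0348%
Reweighting by population device shares:
  0.73×26.6 + 0.09×23.1 + 0.18×18.6 = 24.845%

24.8%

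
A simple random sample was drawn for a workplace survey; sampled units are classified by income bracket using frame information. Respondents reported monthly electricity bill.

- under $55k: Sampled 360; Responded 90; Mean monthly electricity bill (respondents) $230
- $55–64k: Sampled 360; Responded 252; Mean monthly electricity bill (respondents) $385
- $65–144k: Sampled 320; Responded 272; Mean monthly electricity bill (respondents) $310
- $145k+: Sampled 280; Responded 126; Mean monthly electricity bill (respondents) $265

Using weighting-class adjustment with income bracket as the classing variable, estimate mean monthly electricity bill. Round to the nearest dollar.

Class response rates: under $55k 90/360 = 25%, $55–64k 252/360 = 70%, $65–144k 272/320 = 85%, $145k+ 126/280 = 45%.
Inverse-response-rate weighting restores each class to its sampled count, so class totals weight by n_sampled:
  under $55k: 360 × 230 = 82,800
  $55–64k: 360 × 385 = 138,600
  $65–144k: 320 × 310 = 99,200
  $145k+: 280 × 265 = 74,200
Adjusted estimate = 394,800 / 1,320 = 299.091 → $299.

$299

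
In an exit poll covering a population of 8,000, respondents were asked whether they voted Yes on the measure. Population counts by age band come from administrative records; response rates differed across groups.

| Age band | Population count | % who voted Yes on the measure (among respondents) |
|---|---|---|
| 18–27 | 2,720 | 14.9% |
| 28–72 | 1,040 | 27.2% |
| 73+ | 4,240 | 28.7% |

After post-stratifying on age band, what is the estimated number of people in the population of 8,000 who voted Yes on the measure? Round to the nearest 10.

Apply each group's respondent rate to its population count:
  18–27: 2,720 × 14.9% = 405.28
  28–72: 1,040 × 27.2% = 282.88
  73+: 4,240 × 28.7% = 1216.88
Estimated total = 1905.04 → 1,910.

1,910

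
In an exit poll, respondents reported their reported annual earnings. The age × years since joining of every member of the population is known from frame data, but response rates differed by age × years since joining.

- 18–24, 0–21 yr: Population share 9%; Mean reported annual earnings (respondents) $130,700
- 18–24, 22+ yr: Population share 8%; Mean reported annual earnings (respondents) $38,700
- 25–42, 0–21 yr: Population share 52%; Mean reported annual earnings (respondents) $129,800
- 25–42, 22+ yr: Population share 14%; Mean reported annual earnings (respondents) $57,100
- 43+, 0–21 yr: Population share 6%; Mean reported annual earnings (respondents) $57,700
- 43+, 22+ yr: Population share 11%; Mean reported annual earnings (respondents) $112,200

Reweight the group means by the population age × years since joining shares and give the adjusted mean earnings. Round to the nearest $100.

Reweight to the known age × years since joining distribution:
  18–24, 0–21 yr: 0.09 × 130,700 = 11,763
  18–24, 22+ yr: 0.08 × 38,700 = 3096
  25–42, 0–21 yr: 0.52 × 129,800 = 67,496
  25–42, 22+ yr: 0.14 × 57,100 = 7994
  43+, 0–21 yr: 0.06 × 57,700 = 3462
  43+, 22+ yr: 0.11 × 112,200 = 12,342
Post-stratified estimate = 106,153 → $106,200.

$106,200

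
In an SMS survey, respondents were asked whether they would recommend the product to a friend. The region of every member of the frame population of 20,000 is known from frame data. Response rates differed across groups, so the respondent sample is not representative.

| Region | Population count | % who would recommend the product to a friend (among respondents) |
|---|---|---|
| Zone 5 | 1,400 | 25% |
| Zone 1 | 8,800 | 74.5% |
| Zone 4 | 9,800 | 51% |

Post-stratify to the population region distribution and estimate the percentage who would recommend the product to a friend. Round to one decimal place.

59.5%

Reweight to the known region distribution:
  Zone 5: (1,400/20,000) × 25 = 1.75
  Zone 1: (8,800/20,000) × 74.5 = 32.78
  Zone 4: (9,800/20,000) × 51 = 24.99
Post-stratified estimate = 59.52 → 59.5%.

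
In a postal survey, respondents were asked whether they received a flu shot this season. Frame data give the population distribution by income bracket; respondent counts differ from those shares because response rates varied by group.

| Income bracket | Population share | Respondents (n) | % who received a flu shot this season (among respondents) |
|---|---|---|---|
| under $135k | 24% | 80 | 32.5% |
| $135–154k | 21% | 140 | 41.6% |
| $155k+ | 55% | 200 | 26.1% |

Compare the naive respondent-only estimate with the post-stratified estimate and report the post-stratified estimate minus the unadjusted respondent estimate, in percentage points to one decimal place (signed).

Unadjusted (pooled respondent) estimate weights by respondent counts:
  (80/420)×32.5 + (140/420)×41.6 + (200/420)×26.1 = 32.4857%
Post-stratified estimate weights by population shares:
  0.24×32.5 + 0.21×41.6 + 0.55×26.1 = 30.891%
Difference = 30.891 − 32.4857 = -1.5947 pp.

-1.6 percentage points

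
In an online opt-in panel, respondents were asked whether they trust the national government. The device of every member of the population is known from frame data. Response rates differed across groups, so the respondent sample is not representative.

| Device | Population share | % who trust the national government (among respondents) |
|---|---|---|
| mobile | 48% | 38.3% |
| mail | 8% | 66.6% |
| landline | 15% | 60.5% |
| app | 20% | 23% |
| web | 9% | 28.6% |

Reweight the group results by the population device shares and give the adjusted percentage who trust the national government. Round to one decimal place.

40.0%

Post-stratification weights by population share, not respondent share:
  mobile: 0.48 × 38.3 = 18.384
  mail: 0.08 × 66.6 = 5.328
  landline: 0.15 × 60.5 = 9.075
  app: 0.2 × 23 = 4.6
  web: 0.09 × 28.6 = 2.574
Post-stratified estimate = 39.961 → 40.0%.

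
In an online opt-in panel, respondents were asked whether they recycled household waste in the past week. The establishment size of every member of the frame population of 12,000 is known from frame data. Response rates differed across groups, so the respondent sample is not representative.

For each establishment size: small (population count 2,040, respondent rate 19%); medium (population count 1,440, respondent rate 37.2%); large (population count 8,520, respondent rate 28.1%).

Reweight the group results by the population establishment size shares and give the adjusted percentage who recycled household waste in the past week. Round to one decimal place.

Reweight to the known establishment size distribution:
  small: (2,040/12,000) × 19 = 3.23
  medium: (1,440/12,000) × 37.2 = 4.464
  large: (8,520/12,000) × 28.1 = 19.951
Post-stratified estimate = 27.645 → 27.6%.

27.6%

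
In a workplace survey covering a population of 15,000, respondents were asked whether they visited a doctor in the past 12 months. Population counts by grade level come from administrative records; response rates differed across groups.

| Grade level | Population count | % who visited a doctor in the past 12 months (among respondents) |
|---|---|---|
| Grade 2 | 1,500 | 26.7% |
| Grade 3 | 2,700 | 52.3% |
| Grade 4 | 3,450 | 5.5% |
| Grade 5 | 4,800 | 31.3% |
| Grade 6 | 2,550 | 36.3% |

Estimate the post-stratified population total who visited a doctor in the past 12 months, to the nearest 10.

4,430

Estimated count per cell = population count × respondent percentage:
  Grade 2: 1,500 × 26.7% = 400.5
  Grade 3: 2,700 × 52.3% = 1412.1
  Grade 4: 3,450 × 5.5% = 189.75
  Grade 5: 4,800 × 31.3% = 1502.4
  Grade 6: 2,550 × 36.3% = 925.65
Estimated total = 4430.4 → 4,430.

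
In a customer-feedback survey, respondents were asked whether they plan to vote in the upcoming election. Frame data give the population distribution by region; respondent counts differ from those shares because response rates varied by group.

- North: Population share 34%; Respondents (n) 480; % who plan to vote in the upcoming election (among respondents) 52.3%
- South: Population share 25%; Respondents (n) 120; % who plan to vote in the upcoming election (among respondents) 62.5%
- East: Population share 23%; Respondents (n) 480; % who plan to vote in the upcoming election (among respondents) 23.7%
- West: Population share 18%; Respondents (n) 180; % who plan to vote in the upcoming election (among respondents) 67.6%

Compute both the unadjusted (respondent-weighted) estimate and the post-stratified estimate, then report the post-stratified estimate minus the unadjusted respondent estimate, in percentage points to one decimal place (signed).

+6.5 percentage points

Unadjusted (pooled respondent) estimate weights by respondent counts:
  (480/1260)×52.3 + (120/1260)×62.5 + (480/1260)×23.7 + (180/1260)×67.6 = 44.5619%
Post-stratified estimate weights by population shares:
  0.34×52.3 + 0.25×62.5 + 0.23×23.7 + 0.18×67.6 = 51.026%
Difference = 51.026 − 44.5619 = 6.4641 pp.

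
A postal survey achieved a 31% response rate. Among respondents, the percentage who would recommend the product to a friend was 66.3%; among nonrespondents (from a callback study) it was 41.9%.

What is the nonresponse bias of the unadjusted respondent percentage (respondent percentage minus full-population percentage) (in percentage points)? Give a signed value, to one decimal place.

Nonresponse fraction = 1 − 0.31 = 0.69.
Bias = (nonresponse fraction) × (respondent percentage − nonrespondent percentage)
     = 0.69 × (66.3 − 41.9) = 0.69 × 24.4 = 16.836.

+16.8 percentage points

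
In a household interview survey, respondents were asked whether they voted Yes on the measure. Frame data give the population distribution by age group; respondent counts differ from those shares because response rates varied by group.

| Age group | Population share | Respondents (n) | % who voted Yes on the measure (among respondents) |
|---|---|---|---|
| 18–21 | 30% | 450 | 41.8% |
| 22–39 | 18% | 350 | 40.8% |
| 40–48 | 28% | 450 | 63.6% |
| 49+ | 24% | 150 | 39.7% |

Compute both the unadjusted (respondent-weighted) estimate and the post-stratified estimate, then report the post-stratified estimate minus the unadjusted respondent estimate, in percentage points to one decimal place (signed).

-1.1 percentage points

Without adjustment, the pooled respondent share is:
  (450/1400)×41.8 + (350/1400)×40.8 + (450/1400)×63.6 + (150/1400)×39.7 = 48.3321%
Post-stratified estimate weights by population shares:
  0.3×41.8 + 0.18×40.8 + 0.28×63.6 + 0.24×39.7 = 47.22%
Difference = 47.22 − 48.3321 = -1.1121 pp.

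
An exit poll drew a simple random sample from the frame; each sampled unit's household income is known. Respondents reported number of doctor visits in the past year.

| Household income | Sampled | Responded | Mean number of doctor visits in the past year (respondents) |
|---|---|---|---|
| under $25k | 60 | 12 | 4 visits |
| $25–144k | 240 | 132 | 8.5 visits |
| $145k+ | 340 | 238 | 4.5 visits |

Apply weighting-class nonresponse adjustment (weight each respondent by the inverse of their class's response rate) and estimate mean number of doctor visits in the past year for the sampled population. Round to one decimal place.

Class response rates: under $25k 12/60 = 20%, $25–144k 132/240 = 55%, $145k+ 238/340 = 70%.
Each respondent's weight = sampled/responded in their class; summing within a class gives n_sampled, so:
  under $25k: 60 × 4 = 240
  $25–144k: 240 × 8.5 = 2040
  $145k+: 340 × 4.5 = 1530
Adjusted estimate = 3810 / 640 = 5.95312 → 6.0.

6.0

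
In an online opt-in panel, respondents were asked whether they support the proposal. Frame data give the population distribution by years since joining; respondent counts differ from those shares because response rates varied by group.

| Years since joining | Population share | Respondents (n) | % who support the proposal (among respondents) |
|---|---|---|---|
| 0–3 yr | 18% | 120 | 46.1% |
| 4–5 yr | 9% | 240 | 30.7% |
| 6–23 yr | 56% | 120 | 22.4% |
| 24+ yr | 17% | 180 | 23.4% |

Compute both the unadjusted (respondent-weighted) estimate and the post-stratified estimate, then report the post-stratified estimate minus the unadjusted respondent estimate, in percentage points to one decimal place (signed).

Naive respondent-only estimate (weights = respondent counts):
  (120/660)×46.1 + (240/660)×30.7 + (120/660)×22.4 + (180/660)×23.4 = 30%
Post-stratified estimate weights by population shares:
  0.18×46.1 + 0.09×30.7 + 0.56×22.4 + 0.17×23.4 = 27.583%
Difference = 27.583 − 30 = -2.417 pp.

-2.4 percentage points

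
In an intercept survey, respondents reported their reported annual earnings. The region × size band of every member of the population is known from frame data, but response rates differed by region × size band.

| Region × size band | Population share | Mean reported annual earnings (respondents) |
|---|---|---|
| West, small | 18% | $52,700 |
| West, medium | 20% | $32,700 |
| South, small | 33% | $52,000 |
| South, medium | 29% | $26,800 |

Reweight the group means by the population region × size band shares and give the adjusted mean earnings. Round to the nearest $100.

$41,000

Weight each group's respondent value by its population share:
  West, small: 0.18 × 52,700 = 9486
  West, medium: 0.2 × 32,700 = 6540
  South, small: 0.33 × 52,000 = 17,160
  South, medium: 0.29 × 26,800 = 7772
Post-stratified estimate = 40,958 → $41,000.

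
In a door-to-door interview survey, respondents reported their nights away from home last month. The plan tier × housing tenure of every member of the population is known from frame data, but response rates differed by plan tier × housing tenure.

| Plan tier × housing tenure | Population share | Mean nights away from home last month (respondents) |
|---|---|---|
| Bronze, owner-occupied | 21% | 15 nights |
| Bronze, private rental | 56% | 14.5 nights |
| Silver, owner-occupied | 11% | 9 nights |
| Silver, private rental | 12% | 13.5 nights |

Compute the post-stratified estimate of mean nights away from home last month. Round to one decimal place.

13.9

Post-stratification weights by population share, not respondent share:
  Bronze, owner-occupied: 0.21 × 15 = 3.15
  Bronze, private rental: 0.56 × 14.5 = 8.12
  Silver, owner-occupied: 0.11 × 9 = 0.99
  Silver, private rental: 0.12 × 13.5 = 1.62
Post-stratified estimate = 13.88 → 13.9.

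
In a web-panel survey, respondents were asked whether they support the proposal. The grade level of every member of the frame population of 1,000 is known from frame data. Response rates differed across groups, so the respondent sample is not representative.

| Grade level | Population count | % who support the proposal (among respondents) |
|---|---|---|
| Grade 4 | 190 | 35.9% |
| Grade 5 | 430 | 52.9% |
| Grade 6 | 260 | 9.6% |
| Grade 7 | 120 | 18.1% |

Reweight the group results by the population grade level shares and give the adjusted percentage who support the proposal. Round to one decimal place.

Reweight to the known grade level distribution:
  Grade 4: (190/1,000) × 35.9 = 6.821
  Grade 5: (430/1,000) × 52.9 = 22.747
  Grade 6: (260/1,000) × 9.6 = 2.496
  Grade 7: (120/1,000) × 18.1 = 2.172
Post-stratified estimate = 34.236 → 34.2%.

34.2%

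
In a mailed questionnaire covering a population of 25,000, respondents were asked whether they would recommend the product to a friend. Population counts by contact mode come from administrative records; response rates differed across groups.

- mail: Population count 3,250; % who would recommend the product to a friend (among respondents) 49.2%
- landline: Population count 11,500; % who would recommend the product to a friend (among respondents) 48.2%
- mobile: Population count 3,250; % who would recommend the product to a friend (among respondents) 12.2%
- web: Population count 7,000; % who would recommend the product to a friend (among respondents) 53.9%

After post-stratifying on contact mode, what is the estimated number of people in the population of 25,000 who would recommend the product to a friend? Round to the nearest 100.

11,300

Estimated count per cell = population count × respondent percentage:
  mail: 3,250 × 49.2% = 1599
  landline: 11,500 × 48.2% = 5543
  mobile: 3,250 × 12.2% = 396.5
  web: 7,000 × 53.9% = 3773
Estimated total = 11311.5 → 11,300.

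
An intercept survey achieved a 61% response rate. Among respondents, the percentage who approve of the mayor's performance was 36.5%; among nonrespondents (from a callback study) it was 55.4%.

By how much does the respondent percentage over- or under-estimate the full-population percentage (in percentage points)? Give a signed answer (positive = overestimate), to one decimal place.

Nonresponse fraction = 1 − 0.61 = 0.39.
Bias = (nonresponse fraction) × (respondent percentage − nonrespondent percentage)
     = 0.39 × (36.5 − 55.4) = 0.39 × -18.9 = -7.371.

-7.4 percentage points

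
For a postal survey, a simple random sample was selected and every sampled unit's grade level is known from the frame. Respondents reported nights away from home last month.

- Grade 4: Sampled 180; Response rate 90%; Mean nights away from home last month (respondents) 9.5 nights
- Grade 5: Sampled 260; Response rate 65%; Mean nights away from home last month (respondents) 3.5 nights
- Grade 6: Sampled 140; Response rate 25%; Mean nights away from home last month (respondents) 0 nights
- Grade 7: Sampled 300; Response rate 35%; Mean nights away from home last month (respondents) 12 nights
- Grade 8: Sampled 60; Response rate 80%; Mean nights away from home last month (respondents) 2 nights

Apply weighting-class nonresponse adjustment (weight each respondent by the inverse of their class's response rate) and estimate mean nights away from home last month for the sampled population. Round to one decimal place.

6.7

Each respondent's weight = sampled/responded in their class; summing within a class gives n_sampled, so:
  Grade 4: 180 × 9.5 = 1710
  Grade 5: 260 × 3.5 = 910
  Grade 6: 140 × 0 = 0
  Grade 7: 300 × 12 = 3600
  Grade 8: 60 × 2 = 120
Adjusted estimate = 6340 / 940 = 6.74468 → 6.7.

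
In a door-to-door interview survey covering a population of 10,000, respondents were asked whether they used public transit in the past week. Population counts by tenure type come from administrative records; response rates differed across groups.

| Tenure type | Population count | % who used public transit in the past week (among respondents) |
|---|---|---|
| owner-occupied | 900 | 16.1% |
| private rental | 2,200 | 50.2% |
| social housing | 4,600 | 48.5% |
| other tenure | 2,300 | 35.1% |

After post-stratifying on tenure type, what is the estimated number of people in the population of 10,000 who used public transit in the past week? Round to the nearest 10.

4,290

Apply each group's respondent rate to its population count:
  owner-occupied: 900 × 16.1% = 144.9
  private rental: 2,200 × 50.2% = 1104.4
  social housing: 4,600 × 48.5% = 2231
  other tenure: 2,300 × 35.1% = 807.3
Estimated total = 4287.6 → 4,290.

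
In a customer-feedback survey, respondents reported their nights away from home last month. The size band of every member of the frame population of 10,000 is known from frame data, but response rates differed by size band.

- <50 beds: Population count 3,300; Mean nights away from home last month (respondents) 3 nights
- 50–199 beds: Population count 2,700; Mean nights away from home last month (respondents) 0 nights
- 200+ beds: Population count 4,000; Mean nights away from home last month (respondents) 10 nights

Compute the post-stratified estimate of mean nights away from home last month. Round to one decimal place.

5.0

Each cell contributes population-share × respondent value:
  <50 beds: (3,300/10,000) × 3 = 0.99
  50–199 beds: (2,700/10,000) × 0 = 0
  200+ beds: (4,000/10,000) × 10 = 4
Post-stratified estimate = 4.99 → 5.0.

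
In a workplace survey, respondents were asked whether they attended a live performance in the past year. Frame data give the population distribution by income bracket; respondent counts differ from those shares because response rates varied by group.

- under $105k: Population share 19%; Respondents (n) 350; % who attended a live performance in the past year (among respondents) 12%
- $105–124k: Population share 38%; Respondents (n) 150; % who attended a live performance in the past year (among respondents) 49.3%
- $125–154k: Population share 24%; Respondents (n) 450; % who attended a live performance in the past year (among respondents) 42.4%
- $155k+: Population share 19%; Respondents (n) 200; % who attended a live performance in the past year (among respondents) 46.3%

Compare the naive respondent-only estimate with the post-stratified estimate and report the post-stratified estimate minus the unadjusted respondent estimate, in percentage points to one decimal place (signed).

+5.3 percentage points

Unadjusted (pooled respondent) estimate weights by respondent counts:
  (350/1150)×12 + (150/1150)×49.3 + (450/1150)×42.4 + (200/1150)×46.3 = 34.7261%
Reweighting by population income bracket shares:
  0.19×12 + 0.38×49.3 + 0.24×42.4 + 0.19×46.3 = 39.987%
Difference = 39.987 − 34.7261 = 5.2609 pp.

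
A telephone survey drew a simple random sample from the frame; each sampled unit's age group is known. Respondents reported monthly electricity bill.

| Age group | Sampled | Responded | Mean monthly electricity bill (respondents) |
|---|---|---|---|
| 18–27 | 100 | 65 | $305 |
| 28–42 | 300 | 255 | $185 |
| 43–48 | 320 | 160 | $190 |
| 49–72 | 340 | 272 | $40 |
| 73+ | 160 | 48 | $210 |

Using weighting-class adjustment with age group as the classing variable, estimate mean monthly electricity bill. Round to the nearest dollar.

Response rates by class: 18–27 65/100 = 65%, 28–42 255/300 = 85%, 43–48 160/320 = 50%, 49–72 272/340 = 80%, 73+ 48/160 = 30%.
Weighting each respondent by the inverse class response rate inflates each class back to its sampled size, so the class weight is n_sampled:
  18–27: 100 × 305 = 30,500
  28–42: 300 × 185 = 55,500
  43–48: 320 × 190 = 60,800
  49–72: 340 × 40 = 13,600
  73+: 160 × 210 = 33,600
Adjusted estimate = 194,000 / 1,220 = 159.016 → $159.

$159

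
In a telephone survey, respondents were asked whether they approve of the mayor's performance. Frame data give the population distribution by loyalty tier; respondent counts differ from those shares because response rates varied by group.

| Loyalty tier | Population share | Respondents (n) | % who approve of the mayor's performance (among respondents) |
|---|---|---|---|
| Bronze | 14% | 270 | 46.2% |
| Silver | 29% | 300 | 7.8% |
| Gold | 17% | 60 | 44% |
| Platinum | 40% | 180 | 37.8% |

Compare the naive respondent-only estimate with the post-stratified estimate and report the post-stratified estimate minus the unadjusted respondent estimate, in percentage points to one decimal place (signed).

Unadjusted (pooled respondent) estimate weights by respondent counts:
  (270/810)×46.2 + (300/810)×7.8 + (60/810)×44 + (180/810)×37.8 = 29.9481%
Post-stratifying to population shares instead:
  0.14×46.2 + 0.29×7.8 + 0.17×44 + 0.4×37.8 = 31.33%
Difference = 31.33 − 29.9481 = 1.3819 pp.

+1.4 percentage points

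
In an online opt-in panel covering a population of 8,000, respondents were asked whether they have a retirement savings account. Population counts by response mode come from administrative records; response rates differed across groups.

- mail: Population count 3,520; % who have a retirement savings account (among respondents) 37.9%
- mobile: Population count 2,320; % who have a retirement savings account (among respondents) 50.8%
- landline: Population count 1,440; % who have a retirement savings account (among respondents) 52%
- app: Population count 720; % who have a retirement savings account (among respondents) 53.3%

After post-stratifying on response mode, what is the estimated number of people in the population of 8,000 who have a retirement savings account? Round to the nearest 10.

3,650

Each cell contributes its population count × the respondent rate:
  mail: 3,520 × 37.9% = 1334.08
  mobile: 2,320 × 50.8% = 1178.56
  landline: 1,440 × 52% = 748.8
  app: 720 × 53.3% = 383.76
Estimated total = 3645.2 → 3,650.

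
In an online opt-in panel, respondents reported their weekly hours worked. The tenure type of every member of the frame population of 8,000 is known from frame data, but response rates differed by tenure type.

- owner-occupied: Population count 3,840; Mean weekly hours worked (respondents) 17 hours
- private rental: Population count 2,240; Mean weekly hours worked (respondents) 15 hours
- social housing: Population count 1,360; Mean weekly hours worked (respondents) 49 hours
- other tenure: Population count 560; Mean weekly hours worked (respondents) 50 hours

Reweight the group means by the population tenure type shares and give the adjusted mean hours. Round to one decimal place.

24.2

Weight each group's respondent value by its population share:
  owner-occupied: (3,840/8,000) × 17 = 8.16
  private rental: (2,240/8,000) × 15 = 4.2
  social housing: (1,360/8,000) × 49 = 8.33
  other tenure: (560/8,000) × 50 = 3.5
Post-stratified estimate = 24.19 → 24.2.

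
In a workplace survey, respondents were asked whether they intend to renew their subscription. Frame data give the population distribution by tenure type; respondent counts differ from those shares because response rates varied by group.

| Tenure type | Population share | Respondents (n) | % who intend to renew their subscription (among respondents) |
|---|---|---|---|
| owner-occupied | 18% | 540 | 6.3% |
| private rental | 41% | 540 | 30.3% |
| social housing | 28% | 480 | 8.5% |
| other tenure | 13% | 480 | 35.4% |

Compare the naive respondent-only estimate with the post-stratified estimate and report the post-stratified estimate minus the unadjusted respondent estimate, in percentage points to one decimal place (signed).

+0.5 percentage points

Naive respondent-only estimate (weights = respondent counts):
  (540/2040)×6.3 + (540/2040)×30.3 + (480/2040)×8.5 + (480/2040)×35.4 = 20.0176%
Reweighting by population tenure type shares:
  0.18×6.3 + 0.41×30.3 + 0.28×8.5 + 0.13×35.4 = 20.539%
Difference = 20.539 − 20.0176 = 0.5214 pp.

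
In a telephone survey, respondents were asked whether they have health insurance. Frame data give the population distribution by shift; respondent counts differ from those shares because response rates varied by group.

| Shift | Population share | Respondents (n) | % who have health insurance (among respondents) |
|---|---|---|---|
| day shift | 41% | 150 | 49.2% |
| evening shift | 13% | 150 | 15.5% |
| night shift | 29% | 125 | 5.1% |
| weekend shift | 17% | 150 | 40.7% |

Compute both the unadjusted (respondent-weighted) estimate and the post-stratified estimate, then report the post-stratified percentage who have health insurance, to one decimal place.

30.6%

Without adjustment, the pooled respondent share is:
  (150/575)×49.2 + (150/575)×15.5 + (125/575)×5.1 + (150/575)×40.7 = 28.6043%
Post-stratified estimate weights by population shares:
  0.41×49.2 + 0.13×15.5 + 0.29×5.1 + 0.17×40.7 = 30.585%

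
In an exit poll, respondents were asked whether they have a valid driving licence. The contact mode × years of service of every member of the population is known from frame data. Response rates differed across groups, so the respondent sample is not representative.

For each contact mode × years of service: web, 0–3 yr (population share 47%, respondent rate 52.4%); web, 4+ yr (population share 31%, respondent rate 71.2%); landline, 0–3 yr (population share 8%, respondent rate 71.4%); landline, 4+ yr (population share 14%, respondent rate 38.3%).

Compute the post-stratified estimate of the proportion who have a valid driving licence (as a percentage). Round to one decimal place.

Weight each group's respondent value by its population share:
  web, 0–3 yr: 0.47 × 52.4 = 24.628
  web, 4+ yr: 0.31 × 71.2 = 22.072
  landline, 0–3 yr: 0.08 × 71.4 = 5.712
  landline, 4+ yr: 0.14 × 38.3 = 5.362
Post-stratified estimate = 57.774 → 57.8%.

57.8%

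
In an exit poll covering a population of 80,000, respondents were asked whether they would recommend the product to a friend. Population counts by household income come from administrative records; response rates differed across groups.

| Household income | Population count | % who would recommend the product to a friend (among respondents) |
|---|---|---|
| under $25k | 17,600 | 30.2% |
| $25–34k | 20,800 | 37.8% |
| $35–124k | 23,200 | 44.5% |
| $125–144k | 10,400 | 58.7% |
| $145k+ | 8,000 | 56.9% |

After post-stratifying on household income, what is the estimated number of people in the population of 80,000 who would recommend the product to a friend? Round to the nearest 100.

Apply each group's respondent rate to its population count:
  under $25k: 17,600 × 30.2% = 5315.2
  $25–34k: 20,800 × 37.8% = 7862.4
  $35–124k: 23,200 × 44.5% = 10,324
  $125–144k: 10,400 × 58.7% = 6104.8
  $145k+: 8,000 × 56.9% = 4552
Estimated total = 34158.4 → 34,200.

34,200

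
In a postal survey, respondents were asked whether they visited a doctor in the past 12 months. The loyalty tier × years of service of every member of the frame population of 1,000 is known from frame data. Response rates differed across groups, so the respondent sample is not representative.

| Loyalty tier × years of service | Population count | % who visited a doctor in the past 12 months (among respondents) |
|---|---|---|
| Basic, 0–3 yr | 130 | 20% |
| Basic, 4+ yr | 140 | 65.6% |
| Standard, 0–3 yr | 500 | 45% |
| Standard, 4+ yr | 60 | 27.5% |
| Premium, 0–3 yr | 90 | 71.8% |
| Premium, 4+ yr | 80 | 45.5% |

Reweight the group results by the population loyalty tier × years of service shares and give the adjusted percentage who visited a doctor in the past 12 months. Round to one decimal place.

46.0%

Weight each group's respondent value by its population share:
  Basic, 0–3 yr: (130/1,000) × 20 = 2.6
  Basic, 4+ yr: (140/1,000) × 65.6 = 9.184
  Standard, 0–3 yr: (500/1,000) × 45 = 22.5
  Standard, 4+ yr: (60/1,000) × 27.5 = 1.65
  Premium, 0–3 yr: (90/1,000) × 71.8 = 6.462
  Premium, 4+ yr: (80/1,000) × 45.5 = 3.64
Post-stratified estimate = 46.036 → 46.0%.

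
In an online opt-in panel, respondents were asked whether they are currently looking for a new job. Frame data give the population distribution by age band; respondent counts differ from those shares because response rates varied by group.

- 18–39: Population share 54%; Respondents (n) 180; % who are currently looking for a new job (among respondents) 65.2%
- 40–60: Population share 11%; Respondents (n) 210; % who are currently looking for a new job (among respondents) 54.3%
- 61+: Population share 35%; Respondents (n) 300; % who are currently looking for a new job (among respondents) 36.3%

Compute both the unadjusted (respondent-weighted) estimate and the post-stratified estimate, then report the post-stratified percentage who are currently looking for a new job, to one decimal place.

Naive respondent-only estimate (weights = respondent counts):
  (180/690)×65.2 + (210/690)×54.3 + (300/690)×36.3 = 49.3174%
Post-stratifying to population shares instead:
  0.54×65.2 + 0.11×54.3 + 0.35×36.3 = 53.886%

53.9%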